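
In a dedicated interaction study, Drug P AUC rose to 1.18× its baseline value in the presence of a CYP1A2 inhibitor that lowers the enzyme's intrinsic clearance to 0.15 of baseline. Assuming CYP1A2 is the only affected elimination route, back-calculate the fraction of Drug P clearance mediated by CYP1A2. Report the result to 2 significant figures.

Let fm be the CYP1A2 fraction. New clearance relative to baseline = fm × 0.15 + (1 − fm).
AUC ratio = 1 / (new CL fraction), so new CL fraction = 1 / 1.18 = 0.8475.
fm × 0.15 + 1 − fm = 0.8475  ⇒  fm × (0.15 − 1) = −0.1525  ⇒  fm = 0.18.

0.18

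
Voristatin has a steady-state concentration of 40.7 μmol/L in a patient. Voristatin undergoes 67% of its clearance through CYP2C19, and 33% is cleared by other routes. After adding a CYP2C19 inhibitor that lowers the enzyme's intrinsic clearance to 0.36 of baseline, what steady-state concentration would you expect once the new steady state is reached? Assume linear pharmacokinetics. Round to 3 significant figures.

71.3 μmol/L

The CYP2C19 pathway (67% of clearance) falls to 0.36× activity: 0.67 × 0.36 = 0.2412.
The remaining 33% of clearance is unaffected.
Relative clearance = 0.2412 + 0.33 = 0.5712.
Steady-state concentration ∝ 1/CL, so new value = 40.7 / 0.5712 = 71.3 μmol/L.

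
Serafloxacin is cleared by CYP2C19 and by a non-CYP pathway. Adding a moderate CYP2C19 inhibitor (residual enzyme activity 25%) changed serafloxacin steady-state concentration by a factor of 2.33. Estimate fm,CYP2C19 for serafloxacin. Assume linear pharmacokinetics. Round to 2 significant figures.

0.76

CL'/CL = 1 / 2.33 = 0.4292
0.25·fm + (1 − fm) = 0.4292
fm = (0.4292 − 1) / (0.25 − 1) = 0.76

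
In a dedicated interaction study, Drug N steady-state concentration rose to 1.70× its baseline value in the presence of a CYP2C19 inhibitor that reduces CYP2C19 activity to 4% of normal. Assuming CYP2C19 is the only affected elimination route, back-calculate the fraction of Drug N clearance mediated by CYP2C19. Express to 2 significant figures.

CL'/CL = 1 / 1.70 = 0.5882
0.04·fm + (1 − fm) = 0.5882
fm = (0.5882 − 1) / (0.04 − 1) = 0.43

0.43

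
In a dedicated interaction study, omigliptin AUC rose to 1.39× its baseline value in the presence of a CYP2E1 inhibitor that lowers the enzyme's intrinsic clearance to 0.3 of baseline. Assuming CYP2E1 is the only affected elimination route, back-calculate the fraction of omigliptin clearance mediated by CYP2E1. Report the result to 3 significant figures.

0.401

CL'/CL = 1 / 1.39 = 0.7194
0.3·fm + (1 − fm) = 0.7194
fm = (0.7194 − 1) / (0.3 − 1) = 0.401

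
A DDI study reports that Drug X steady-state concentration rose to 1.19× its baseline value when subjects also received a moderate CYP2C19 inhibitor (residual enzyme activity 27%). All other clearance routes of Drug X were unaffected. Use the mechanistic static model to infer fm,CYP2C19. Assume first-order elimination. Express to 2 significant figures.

0.22

Call the CYP2C19 fraction fm. After the interaction, CL_new/CL_old = fm × 0.27 + (1 − fm).
Steady-state concentration ratio = 1 / (new CL fraction), so new CL fraction = 1 / 1.19 = 0.8403.
fm × 0.27 + 1 − fm = 0.8403  ⇒  fm × (0.27 − 1) = −0.1597  ⇒  fm = 0.22.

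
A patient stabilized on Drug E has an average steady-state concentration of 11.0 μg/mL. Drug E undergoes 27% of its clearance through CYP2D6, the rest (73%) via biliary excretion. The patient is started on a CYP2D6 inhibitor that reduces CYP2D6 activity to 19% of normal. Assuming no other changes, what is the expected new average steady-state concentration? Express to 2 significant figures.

CYP2D6: 0.27 × 0.19 = 0.0513
Other: 0.73 (unchanged)
Relative clearance = 0.0513 + 0.73 = 0.7813.
Average steady-state concentration ∝ 1/CL, so new value = 11.0 / 0.7813 = 14 μg/mL.

14 μg/mL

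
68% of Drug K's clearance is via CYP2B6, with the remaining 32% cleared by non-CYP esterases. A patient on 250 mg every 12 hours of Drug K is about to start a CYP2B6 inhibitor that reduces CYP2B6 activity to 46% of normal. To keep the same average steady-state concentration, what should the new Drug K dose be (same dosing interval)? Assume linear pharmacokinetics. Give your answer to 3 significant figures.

CYP2B6: 0.68 × 0.46 = 0.3128
Other: 0.32 (unchanged)
CL_new/CL_old = 0.3128 + 0.32 = 0.6328.
Exposure is unchanged when dose changes in proportion to clearance. New dose = 250 mg × 0.6328 = 158 mg.

158 mg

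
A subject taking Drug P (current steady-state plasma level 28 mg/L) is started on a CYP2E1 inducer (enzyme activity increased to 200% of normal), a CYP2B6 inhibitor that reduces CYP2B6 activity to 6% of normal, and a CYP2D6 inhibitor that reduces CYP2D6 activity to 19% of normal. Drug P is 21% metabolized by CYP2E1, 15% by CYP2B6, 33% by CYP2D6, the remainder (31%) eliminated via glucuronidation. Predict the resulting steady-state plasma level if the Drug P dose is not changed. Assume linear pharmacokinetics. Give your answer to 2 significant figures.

CYP2E1: 0.21 × 2 = 0.42
CYP2B6: 0.15 × 0.06 = 0.009
CYP2D6: 0.33 × 0.19 = 0.0627
Other: 0.31 (unchanged)
CL_new/CL_old = 0.42 + 0.009 + 0.0627 + 0.31 = 0.8017.
New steady-state plasma level = 28 / 0.8017 = 35 mg/L (concentration scales inversely with clearance).

35 mg/L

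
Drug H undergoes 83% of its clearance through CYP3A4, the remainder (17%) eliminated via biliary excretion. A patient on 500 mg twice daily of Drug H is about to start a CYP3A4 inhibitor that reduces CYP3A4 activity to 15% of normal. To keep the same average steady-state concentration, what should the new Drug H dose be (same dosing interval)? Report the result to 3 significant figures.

147 mg

CYP3A4: 0.83 × 0.15 = 0.1245
Other: 0.17 (unchanged)
New clearance relative to baseline: 0.1245 + 0.17 = 0.2945.
Exposure is unchanged when dose changes in proportion to clearance. New dose = 500 mg × 0.2945 = 147 mg.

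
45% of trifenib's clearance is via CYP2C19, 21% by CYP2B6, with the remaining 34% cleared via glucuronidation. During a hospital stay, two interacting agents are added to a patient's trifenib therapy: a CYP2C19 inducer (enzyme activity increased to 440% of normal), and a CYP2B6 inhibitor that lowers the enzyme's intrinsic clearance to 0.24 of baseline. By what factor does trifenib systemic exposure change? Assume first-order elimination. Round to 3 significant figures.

0.422

The CYP2C19 pathway (45% of clearance) is boosted to 4.4× activity: 0.45 × 4.4 = 1.98.
The CYP2B6 pathway (21% of clearance) drops to 0.24× activity: 0.21 × 0.24 = 0.0504.
The remaining 34% of clearance is unaffected.
CL_new/CL_old = 1.98 + 0.0504 + 0.34 = 2.3704.
Because systemic exposure varies inversely with clearance, the combined effect is 1 / 2.3704 = 0.422.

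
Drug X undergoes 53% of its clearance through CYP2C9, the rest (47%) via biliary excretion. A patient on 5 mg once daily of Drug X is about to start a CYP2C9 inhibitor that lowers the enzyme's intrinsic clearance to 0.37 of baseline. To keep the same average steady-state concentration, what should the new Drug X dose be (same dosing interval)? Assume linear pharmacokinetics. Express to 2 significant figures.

The CYP2C9 pathway (53% of clearance) is reduced to 0.37× activity: 0.53 × 0.37 = 0.1961.
The remaining 47% of clearance is unaffected.
New clearance relative to baseline: 0.1961 + 0.47 = 0.6661.
Css,avg = (dose rate)/CL, so holding Css fixed requires dose ∝ CL: 5 × 0.6661 = 3.3 mg.

3.3 mg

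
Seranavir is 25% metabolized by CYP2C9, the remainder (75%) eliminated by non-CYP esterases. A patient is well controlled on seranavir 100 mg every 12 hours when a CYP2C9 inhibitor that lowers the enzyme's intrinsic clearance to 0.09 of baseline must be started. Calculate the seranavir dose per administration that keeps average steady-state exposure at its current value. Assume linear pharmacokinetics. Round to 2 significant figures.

77 mg

The CYP2C9 pathway (25% of clearance) falls to 0.09× activity: 0.25 × 0.09 = 0.0225.
The remaining 75% of clearance is unaffected.
Relative clearance = 0.0225 + 0.75 = 0.7725.
Exposure is unchanged when dose changes in proportion to clearance. New dose = 100 mg × 0.7725 = 77 mg.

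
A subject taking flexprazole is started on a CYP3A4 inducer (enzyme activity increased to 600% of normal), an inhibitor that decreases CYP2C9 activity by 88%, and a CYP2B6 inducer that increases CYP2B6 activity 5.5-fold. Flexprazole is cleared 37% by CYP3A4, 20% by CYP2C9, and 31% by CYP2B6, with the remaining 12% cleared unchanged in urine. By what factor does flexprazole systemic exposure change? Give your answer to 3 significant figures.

0.246

The CYP3A4 pathway (37% of clearance) is boosted to 6× activity: 0.37 × 6 = 2.22.
The CYP2C9 pathway (20% of clearance) falls to 0.12× activity: 0.2 × 0.12 = 0.024.
The CYP2B6 pathway (31% of clearance) rises to 5.5× activity: 0.31 × 5.5 = 1.705.
The remaining 12% of clearance is unaffected.
New clearance relative to baseline: 2.22 + 0.024 + 1.705 + 0.12 = 4.069.
Net systemic exposure ratio = 1 / 4.069 = 0.246.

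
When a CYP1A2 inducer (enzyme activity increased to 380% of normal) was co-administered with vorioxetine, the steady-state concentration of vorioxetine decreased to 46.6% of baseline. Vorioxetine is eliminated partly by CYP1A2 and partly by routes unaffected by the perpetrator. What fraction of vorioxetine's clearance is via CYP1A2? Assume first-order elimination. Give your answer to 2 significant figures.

CL'/CL = 1 / 0.466 = 2.146
3.8·fm + (1 − fm) = 2.146
fm = (2.146 − 1) / (3.8 − 1) = 0.41

0.41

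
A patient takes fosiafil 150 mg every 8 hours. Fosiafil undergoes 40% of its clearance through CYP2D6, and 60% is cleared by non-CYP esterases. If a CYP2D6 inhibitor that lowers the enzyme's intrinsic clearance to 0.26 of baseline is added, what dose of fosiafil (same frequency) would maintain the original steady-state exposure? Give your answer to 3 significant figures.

106 mg

The CYP2D6 pathway (40% of clearance) is reduced to 0.26× activity: 0.4 × 0.26 = 0.104.
The remaining 60% of clearance is unaffected.
CL_new/CL_old = 0.104 + 0.6 = 0.704.
To maintain the same steady-state level, dose must scale with clearance: new dose = 150 × 0.704 = 106 mg.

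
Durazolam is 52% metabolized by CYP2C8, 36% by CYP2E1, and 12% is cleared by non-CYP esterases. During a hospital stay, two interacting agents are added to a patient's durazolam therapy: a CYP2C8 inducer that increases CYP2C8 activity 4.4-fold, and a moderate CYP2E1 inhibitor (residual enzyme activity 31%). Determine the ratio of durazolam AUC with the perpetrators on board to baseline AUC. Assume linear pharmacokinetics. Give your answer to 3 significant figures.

The CYP2C8 pathway (52% of clearance) is boosted to 4.4× activity: 0.52 × 4.4 = 2.288.
The CYP2E1 pathway (36% of clearance) drops to 0.31× activity: 0.36 × 0.31 = 0.1116.
The remaining 12% of clearance is unaffected.
CL_new/CL_old = 2.288 + 0.1116 + 0.12 = 2.5196.
Net AUC ratio = 1 / 2.5196 = 0.397.

0.397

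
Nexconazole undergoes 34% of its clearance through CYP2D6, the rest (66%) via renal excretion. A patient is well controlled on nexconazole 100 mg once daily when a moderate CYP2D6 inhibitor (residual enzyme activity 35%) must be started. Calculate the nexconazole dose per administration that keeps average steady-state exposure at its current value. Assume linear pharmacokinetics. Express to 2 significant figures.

78 mg

The CYP2D6 pathway (34% of clearance) drops to 0.35× activity: 0.34 × 0.35 = 0.119.
The remaining 66% of clearance is unaffected.
New clearance relative to baseline: 0.119 + 0.66 = 0.779.
To maintain the same steady-state level, dose must scale with clearance: new dose = 100 × 0.779 = 78 mg.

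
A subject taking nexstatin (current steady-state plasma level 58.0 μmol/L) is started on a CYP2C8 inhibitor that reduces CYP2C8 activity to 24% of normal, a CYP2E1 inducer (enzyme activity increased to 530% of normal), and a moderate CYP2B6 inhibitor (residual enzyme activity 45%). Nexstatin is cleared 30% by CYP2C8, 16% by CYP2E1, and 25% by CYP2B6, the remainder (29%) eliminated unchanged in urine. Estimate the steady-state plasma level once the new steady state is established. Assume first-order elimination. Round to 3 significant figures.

The CYP2C8 pathway (30% of clearance) drops to 0.24× activity: 0.3 × 0.24 = 0.072.
The CYP2E1 pathway (16% of clearance) increases to 5.3× activity: 0.16 × 5.3 = 0.848.
The CYP2B6 pathway (25% of clearance) drops to 0.45× activity: 0.25 × 0.45 = 0.1125.
Non-CYP routes (29%) are unchanged.
Relative clearance = 0.072 + 0.848 + 0.1125 + 0.29 = 1.3225.
Dividing the baseline by the relative clearance: 58.0 / 1.3225 = 43.9 μmol/L.

43.9 μmol/L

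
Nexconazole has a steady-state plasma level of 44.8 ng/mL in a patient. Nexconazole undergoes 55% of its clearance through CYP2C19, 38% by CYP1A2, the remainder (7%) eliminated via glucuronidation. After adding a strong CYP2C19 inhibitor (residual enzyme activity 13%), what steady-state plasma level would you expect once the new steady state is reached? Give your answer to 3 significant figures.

The CYP2C19 pathway (55% of clearance) is reduced to 0.13× activity: 0.55 × 0.13 = 0.0715.
CYP1A2 (38%) and the residual 7% are unaffected.
New clearance relative to baseline: 0.0715 + 0.38 + 0.07 = 0.5215.
Steady-state plasma level ∝ 1/CL, so new value = 44.8 / 0.5215 = 85.9 ng/mL.

85.9 ng/mL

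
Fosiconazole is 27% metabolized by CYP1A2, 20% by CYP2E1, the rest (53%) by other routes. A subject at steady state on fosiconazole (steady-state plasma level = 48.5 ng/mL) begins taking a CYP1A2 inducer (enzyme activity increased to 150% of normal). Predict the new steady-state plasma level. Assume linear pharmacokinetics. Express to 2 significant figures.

43 ng/mL

The CYP1A2 pathway (27% of clearance) increases to 1.5× activity: 0.27 × 1.5 = 0.405.
CYP2E1 (20%) and the residual 53% are unaffected.
CL_new/CL_old = 0.405 + 0.2 + 0.53 = 1.135.
Steady-state plasma level ∝ 1/CL, so new value = 48.5 / 1.135 = 43 ng/mL.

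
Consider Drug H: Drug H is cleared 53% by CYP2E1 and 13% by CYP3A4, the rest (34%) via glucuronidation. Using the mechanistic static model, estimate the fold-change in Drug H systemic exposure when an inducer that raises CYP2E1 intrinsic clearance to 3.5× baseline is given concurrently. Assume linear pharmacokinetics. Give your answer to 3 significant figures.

0.430

The CYP2E1 pathway (53% of clearance) is boosted to 3.5× activity: 0.53 × 3.5 = 1.855.
CYP3A4 (13%) and the residual 34% are unaffected.
CL_new/CL_old = 1.855 + 0.13 + 0.34 = 2.325.
Systemic exposure ratio = CL_old/CL_new = 1 / 2.325 = 0.430.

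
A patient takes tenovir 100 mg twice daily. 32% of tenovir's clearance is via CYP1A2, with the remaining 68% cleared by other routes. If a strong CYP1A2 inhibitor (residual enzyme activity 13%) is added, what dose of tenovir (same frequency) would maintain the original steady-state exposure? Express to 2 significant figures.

72 mg

CYP1A2: 0.32 × 0.13 = 0.0416
Other: 0.68 (unchanged)
New clearance relative to baseline: 0.0416 + 0.68 = 0.7216.
To maintain the same steady-state level, dose must scale with clearance: new dose = 100 × 0.7216 = 72 mg.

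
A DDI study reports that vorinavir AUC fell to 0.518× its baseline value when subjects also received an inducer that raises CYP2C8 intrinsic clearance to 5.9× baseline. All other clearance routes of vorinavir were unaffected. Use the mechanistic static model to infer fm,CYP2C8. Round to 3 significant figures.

0.190

Let x = fm,CYP2C8. Because AUC ∝ 1/CL, relative clearance rose to 1/0.518 = 1.931.
Only the CYP2C8 route changed, so 1.931 = x·5.9 + (1 − x), giving x = 0.190.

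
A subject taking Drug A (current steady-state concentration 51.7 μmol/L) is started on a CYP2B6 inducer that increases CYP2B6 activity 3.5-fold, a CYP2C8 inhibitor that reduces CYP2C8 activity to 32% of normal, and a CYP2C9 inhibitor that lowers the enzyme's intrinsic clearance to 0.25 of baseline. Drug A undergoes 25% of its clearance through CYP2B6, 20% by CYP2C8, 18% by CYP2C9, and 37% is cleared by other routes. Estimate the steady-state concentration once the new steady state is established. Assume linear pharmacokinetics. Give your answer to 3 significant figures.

38.2 μmol/L

The CYP2B6 pathway (25% of clearance) rises to 3.5× activity: 0.25 × 3.5 = 0.875.
The CYP2C8 pathway (20% of clearance) falls to 0.32× activity: 0.2 × 0.32 = 0.064.
The CYP2C9 pathway (18% of clearance) falls to 0.25× activity: 0.18 × 0.25 = 0.045.
Non-CYP routes (37%) are unchanged.
Relative clearance = 0.875 + 0.064 + 0.045 + 0.37 = 1.354.
New steady-state concentration = 51.7 / 1.354 = 38.2 μmol/L (concentration scales inversely with clearance).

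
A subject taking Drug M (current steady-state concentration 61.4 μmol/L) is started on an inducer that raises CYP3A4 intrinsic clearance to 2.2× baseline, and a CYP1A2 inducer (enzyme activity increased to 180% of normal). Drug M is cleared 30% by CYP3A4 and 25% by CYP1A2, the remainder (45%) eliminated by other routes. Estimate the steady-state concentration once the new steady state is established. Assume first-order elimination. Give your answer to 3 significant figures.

The CYP3A4 pathway (30% of clearance) is boosted to 2.2× activity: 0.3 × 2.2 = 0.66.
The CYP1A2 pathway (25% of clearance) increases to 1.8× activity: 0.25 × 1.8 = 0.45.
Non-CYP routes (45%) are unchanged.
New clearance relative to baseline: 0.66 + 0.45 + 0.45 = 1.56.
Dividing the baseline by the relative clearance: 61.4 / 1.56 = 39.4 μmol/L.

39.4 μmol/L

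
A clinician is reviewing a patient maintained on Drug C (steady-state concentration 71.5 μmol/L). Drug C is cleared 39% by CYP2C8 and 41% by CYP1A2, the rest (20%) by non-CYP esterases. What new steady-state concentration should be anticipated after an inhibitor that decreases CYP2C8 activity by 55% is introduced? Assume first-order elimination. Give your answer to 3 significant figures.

The CYP2C8 pathway (39% of clearance) falls to 0.45× activity: 0.39 × 0.45 = 0.1755.
CYP1A2 (41%) and the residual 20% are unaffected.
CL_new/CL_old = 0.1755 + 0.41 + 0.2 = 0.7855.
Steady-state concentration ∝ 1/CL, so new value = 71.5 / 0.7855 = 91.0 μmol/L.

91.0 μmol/L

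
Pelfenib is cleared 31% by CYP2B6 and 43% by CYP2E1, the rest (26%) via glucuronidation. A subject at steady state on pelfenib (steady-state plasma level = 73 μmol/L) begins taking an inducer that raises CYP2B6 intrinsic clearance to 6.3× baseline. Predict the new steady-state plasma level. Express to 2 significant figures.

28 μmol/L

The CYP2B6 pathway (31% of clearance) rises to 6.3× activity: 0.31 × 6.3 = 1.953.
CYP2E1 (43%) and the residual 26% are unaffected.
Relative clearance = 1.953 + 0.43 + 0.26 = 2.643.
New steady-state plasma level = baseline ÷ relative clearance = 73 / 2.643 = 28 μmol/L.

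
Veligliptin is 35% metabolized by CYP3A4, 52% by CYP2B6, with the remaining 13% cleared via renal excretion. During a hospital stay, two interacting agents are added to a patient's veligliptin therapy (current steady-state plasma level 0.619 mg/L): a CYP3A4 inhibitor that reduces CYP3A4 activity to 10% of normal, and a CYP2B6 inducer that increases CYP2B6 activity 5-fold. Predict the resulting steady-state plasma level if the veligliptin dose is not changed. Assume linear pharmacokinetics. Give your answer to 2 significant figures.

0.22 mg/L

The CYP3A4 pathway (35% of clearance) is reduced to 0.1× activity: 0.35 × 0.1 = 0.035.
The CYP2B6 pathway (52% of clearance) is boosted to 5× activity: 0.52 × 5 = 2.6.
Non-CYP routes (13%) are unchanged.
Relative clearance = 0.035 + 2.6 + 0.13 = 2.765.
Dividing the baseline by the relative clearance: 0.619 / 2.765 = 0.22 mg/L.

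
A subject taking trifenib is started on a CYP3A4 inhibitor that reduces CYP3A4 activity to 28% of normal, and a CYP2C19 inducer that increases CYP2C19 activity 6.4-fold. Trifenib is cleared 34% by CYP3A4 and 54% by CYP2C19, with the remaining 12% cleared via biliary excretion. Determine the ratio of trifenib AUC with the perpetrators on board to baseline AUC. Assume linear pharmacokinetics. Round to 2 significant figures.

The CYP3A4 pathway (34% of clearance) drops to 0.28× activity: 0.34 × 0.28 = 0.0952.
The CYP2C19 pathway (54% of clearance) rises to 6.4× activity: 0.54 × 6.4 = 3.456.
The remaining 12% of clearance is unaffected.
CL_new/CL_old = 0.0952 + 3.456 + 0.12 = 3.6712.
AUC ∝ 1/CL: fold-change = 1 / 3.6712 = 0.27.

0.27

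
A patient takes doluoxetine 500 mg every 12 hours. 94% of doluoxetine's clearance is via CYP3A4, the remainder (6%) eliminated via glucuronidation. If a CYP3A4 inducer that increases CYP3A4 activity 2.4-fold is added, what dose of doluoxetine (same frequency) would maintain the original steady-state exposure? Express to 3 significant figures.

1.16 × 10³ mg

The CYP3A4 pathway (94% of clearance) rises to 2.4× activity: 0.94 × 2.4 = 2.256.
Non-CYP routes (6%) are unchanged.
New clearance relative to baseline: 2.256 + 0.06 = 2.316.
Css,avg = (dose rate)/CL, so holding Css fixed requires dose ∝ CL: 500 × 2.316 = 1.16 × 10³ mg.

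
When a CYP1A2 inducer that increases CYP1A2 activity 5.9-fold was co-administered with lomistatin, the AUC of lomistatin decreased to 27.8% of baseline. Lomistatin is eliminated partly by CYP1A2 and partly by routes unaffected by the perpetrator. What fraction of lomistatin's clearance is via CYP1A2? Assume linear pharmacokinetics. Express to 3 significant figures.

Let x = fm,CYP1A2. Because AUC ∝ 1/CL, relative clearance rose to 1/0.278 = 3.597.
Only the CYP1A2 route changed, so 3.597 = x·5.9 + (1 − x), giving x = 0.530.

0.530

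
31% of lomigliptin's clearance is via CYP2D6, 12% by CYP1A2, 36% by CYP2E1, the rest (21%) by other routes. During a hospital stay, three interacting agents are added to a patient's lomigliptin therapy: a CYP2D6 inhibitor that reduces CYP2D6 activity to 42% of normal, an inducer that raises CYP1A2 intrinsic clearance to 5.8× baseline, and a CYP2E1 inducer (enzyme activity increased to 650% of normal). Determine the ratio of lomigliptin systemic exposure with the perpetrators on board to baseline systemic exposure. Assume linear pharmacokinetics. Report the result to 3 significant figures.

0.296

The CYP2D6 pathway (31% of clearance) drops to 0.42× activity: 0.31 × 0.42 = 0.1302.
The CYP1A2 pathway (12% of clearance) is boosted to 5.8× activity: 0.12 × 5.8 = 0.696.
The CYP2E1 pathway (36% of clearance) rises to 6.5× activity: 0.36 × 6.5 = 2.34.
The remaining 21% of clearance is unaffected.
Relative clearance = 0.1302 + 0.696 + 2.34 + 0.21 = 3.3762.
Because systemic exposure varies inversely with clearance, the combined effect is 1 / 3.3762 = 0.296.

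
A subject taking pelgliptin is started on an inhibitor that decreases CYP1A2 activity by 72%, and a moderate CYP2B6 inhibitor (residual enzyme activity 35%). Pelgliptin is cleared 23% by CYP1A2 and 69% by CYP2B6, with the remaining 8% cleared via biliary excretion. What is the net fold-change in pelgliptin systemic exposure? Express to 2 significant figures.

2.6

The CYP1A2 pathway (23% of clearance) falls to 0.28× activity: 0.23 × 0.28 = 0.0644.
The CYP2B6 pathway (69% of clearance) falls to 0.35× activity: 0.69 × 0.35 = 0.2415.
Non-CYP routes (8%) are unchanged.
CL_new/CL_old = 0.0644 + 0.2415 + 0.08 = 0.3859.
Systemic exposure ∝ 1/CL: fold-change = 1 / 0.3859 = 2.6.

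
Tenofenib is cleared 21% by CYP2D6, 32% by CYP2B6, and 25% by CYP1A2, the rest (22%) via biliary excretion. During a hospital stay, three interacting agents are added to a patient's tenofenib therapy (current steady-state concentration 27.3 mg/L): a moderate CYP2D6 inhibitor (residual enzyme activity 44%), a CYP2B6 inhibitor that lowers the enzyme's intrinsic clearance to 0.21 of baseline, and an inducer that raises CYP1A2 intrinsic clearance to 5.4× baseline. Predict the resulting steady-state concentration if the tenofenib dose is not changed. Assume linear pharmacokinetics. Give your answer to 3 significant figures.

15.8 mg/L

CYP2D6: 0.21 × 0.44 = 0.0924
CYP2B6: 0.32 × 0.21 = 0.0672
CYP1A2: 0.25 × 5.4 = 1.35
Other: 0.22 (unchanged)
New clearance relative to baseline: 0.0924 + 0.0672 + 1.35 + 0.22 = 1.7296.
Steady-state concentration ∝ 1/CL: new value = 27.3 / 1.7296 = 15.8 mg/L.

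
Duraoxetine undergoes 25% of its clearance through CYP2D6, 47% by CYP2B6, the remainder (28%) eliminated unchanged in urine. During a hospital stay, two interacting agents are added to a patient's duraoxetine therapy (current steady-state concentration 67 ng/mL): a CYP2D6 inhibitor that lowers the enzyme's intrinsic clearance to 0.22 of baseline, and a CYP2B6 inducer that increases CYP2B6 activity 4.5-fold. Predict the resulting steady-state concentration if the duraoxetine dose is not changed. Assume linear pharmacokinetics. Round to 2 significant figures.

27 ng/mL

The CYP2D6 pathway (25% of clearance) falls to 0.22× activity: 0.25 × 0.22 = 0.055.
The CYP2B6 pathway (47% of clearance) rises to 4.5× activity: 0.47 × 4.5 = 2.115.
Non-CYP routes (28%) are unchanged.
Relative clearance = 0.055 + 2.115 + 0.28 = 2.45.
New steady-state concentration = 67 / 2.45 = 27 ng/mL (concentration scales inversely with clearance).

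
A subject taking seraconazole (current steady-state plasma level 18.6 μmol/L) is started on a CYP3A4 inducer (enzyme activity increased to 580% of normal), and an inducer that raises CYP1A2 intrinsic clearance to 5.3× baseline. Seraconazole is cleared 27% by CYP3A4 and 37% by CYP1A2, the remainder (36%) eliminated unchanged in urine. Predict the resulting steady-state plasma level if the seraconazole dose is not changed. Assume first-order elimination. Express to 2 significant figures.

The CYP3A4 pathway (27% of clearance) rises to 5.8× activity: 0.27 × 5.8 = 1.566.
The CYP1A2 pathway (37% of clearance) is boosted to 5.3× activity: 0.37 × 5.3 = 1.961.
Non-CYP routes (36%) are unchanged.
New clearance relative to baseline: 1.566 + 1.961 + 0.36 = 3.887.
New steady-state plasma level = 18.6 / 3.887 = 4.8 μmol/L (concentration scales inversely with clearance).

4.8 μmol/L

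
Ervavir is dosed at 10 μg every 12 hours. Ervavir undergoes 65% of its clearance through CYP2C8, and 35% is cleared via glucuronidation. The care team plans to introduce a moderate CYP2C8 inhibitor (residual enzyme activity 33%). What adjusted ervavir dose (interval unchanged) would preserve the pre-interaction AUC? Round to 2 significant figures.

5.6 μg

The CYP2C8 pathway (65% of clearance) drops to 0.33× activity: 0.65 × 0.33 = 0.2145.
The remaining 35% of clearance is unaffected.
Relative clearance = 0.2145 + 0.35 = 0.5645.
Exposure is unchanged when dose changes in proportion to clearance. New dose = 10 μg × 0.5645 = 5.6 μg.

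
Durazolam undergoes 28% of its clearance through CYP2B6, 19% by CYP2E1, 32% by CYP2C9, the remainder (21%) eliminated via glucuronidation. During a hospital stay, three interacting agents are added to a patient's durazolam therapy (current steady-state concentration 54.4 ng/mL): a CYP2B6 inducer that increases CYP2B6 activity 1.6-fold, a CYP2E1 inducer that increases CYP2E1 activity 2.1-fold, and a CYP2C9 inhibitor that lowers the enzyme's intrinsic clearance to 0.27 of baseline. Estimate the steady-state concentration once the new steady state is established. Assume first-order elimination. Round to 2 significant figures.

The CYP2B6 pathway (28% of clearance) is boosted to 1.6× activity: 0.28 × 1.6 = 0.448.
The CYP2E1 pathway (19% of clearance) rises to 2.1× activity: 0.19 × 2.1 = 0.399.
The CYP2C9 pathway (32% of clearance) is reduced to 0.27× activity: 0.32 × 0.27 = 0.0864.
Non-CYP routes (21%) are unchanged.
New clearance relative to baseline: 0.448 + 0.399 + 0.0864 + 0.21 = 1.1434.
Dividing the baseline by the relative clearance: 54.4 / 1.1434 = 48 ng/mL.

48 ng/mL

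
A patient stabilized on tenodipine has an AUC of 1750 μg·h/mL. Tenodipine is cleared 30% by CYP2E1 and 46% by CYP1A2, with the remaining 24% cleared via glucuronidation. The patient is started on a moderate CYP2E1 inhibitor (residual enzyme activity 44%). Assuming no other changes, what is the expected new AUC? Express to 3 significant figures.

2.10 × 10³ μg·h/mL

The CYP2E1 pathway (30% of clearance) falls to 0.44× activity: 0.3 × 0.44 = 0.132.
CYP1A2 (46%) and the residual 24% are unaffected.
CL_new/CL_old = 0.132 + 0.46 + 0.24 = 0.832.
With dosing unchanged, AUC scales as 1/CL: 1750 / 0.832 = 2.10 × 10³ μg·h/mL.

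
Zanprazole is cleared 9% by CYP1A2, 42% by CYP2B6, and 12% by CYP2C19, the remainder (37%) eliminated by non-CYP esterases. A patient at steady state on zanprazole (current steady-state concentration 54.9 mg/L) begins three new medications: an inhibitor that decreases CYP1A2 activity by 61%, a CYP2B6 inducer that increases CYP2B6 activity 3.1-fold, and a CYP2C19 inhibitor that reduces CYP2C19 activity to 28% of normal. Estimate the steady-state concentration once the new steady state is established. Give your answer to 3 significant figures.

31.5 mg/L

The CYP1A2 pathway (9% of clearance) drops to 0.39× activity: 0.09 × 0.39 = 0.0351.
The CYP2B6 pathway (42% of clearance) rises to 3.1× activity: 0.42 × 3.1 = 1.302.
The CYP2C19 pathway (12% of clearance) is reduced to 0.28× activity: 0.12 × 0.28 = 0.0336.
Non-CYP routes (37%) are unchanged.
New clearance relative to baseline: 0.0351 + 1.302 + 0.0336 + 0.37 = 1.7407.
Steady-state concentration ∝ 1/CL: new value = 54.9 / 1.7407 = 31.5 mg/L.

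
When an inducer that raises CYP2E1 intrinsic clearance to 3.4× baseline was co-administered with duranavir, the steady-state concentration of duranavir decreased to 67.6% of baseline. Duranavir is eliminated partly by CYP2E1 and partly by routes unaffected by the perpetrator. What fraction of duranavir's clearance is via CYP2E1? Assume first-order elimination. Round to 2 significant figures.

0.20

Let fm be the CYP2E1 fraction. New clearance relative to baseline = fm × 3.4 + (1 − fm).
Steady-state concentration ratio = 1 / (new CL fraction), so new CL fraction = 1 / 0.676 = 1.479.
fm × 3.4 + 1 − fm = 1.479  ⇒  fm × (3.4 − 1) = 0.4793  ⇒  fm = 0.20.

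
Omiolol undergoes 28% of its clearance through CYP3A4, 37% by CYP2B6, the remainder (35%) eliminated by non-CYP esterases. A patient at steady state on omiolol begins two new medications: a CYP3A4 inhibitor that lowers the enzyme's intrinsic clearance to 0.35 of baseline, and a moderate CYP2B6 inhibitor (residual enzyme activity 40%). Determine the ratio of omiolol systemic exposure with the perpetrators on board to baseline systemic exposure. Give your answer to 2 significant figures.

The CYP3A4 pathway (28% of clearance) falls to 0.35× activity: 0.28 × 0.35 = 0.098.
The CYP2B6 pathway (37% of clearance) falls to 0.4× activity: 0.37 × 0.4 = 0.148.
Non-CYP routes (35%) are unchanged.
New clearance relative to baseline: 0.098 + 0.148 + 0.35 = 0.596.
Systemic exposure ∝ 1/CL: fold-change = 1 / 0.596 = 1.7.

1.7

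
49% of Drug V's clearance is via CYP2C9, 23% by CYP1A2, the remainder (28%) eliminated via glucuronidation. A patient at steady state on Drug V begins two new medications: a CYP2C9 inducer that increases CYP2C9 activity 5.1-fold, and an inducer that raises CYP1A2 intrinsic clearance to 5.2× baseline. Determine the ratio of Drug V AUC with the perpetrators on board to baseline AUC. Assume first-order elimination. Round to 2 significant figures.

0.25

The CYP2C9 pathway (49% of clearance) rises to 5.1× activity: 0.49 × 5.1 = 2.499.
The CYP1A2 pathway (23% of clearance) increases to 5.2× activity: 0.23 × 5.2 = 1.196.
The remaining 28% of clearance is unaffected.
New clearance relative to baseline: 2.499 + 1.196 + 0.28 = 3.975.
AUC ∝ 1/CL: fold-change = 1 / 3.975 = 0.25.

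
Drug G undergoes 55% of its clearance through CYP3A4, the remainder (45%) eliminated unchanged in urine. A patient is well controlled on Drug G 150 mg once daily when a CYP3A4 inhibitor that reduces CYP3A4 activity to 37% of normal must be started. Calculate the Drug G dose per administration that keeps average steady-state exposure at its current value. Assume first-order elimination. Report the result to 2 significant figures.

98 mg

CYP3A4: 0.55 × 0.37 = 0.2035
Other: 0.45 (unchanged)
New clearance relative to baseline: 0.2035 + 0.45 = 0.6535.
To maintain the same steady-state level, dose must scale with clearance: new dose = 150 × 0.6535 = 98 mg.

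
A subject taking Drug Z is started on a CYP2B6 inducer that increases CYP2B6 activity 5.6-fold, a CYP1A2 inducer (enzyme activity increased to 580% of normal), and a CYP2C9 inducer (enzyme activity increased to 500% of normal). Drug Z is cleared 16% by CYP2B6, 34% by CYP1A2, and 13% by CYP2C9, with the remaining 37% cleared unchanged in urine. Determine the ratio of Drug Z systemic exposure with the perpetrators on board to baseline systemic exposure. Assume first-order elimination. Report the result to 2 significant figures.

The CYP2B6 pathway (16% of clearance) is boosted to 5.6× activity: 0.16 × 5.6 = 0.896.
The CYP1A2 pathway (34% of clearance) is boosted to 5.8× activity: 0.34 × 5.8 = 1.972.
The CYP2C9 pathway (13% of clearance) is boosted to 5× activity: 0.13 × 5 = 0.65.
The remaining 37% of clearance is unaffected.
New clearance relative to baseline: 0.896 + 1.972 + 0.65 + 0.37 = 3.888.
Net systemic exposure ratio = 1 / 3.888 = 0.26.

0.26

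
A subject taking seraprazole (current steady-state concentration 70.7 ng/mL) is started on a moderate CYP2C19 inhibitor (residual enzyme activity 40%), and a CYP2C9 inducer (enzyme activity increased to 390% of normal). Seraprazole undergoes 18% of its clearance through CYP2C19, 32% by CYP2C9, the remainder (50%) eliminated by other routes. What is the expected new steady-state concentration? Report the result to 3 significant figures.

CYP2C19: 0.18 × 0.4 = 0.072
CYP2C9: 0.32 × 3.9 = 1.248
Other: 0.5 (unchanged)
Relative clearance = 0.072 + 1.248 + 0.5 = 1.82.
Steady-state concentration ∝ 1/CL: new value = 70.7 / 1.82 = 38.8 ng/mL.

38.8 ng/mL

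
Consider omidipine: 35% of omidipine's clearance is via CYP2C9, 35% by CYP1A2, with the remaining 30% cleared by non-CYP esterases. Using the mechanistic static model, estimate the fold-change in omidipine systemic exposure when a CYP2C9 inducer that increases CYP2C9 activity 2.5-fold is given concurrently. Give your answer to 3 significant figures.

0.656

CYP2C9: 0.35 × 2.5 = 0.875
CYP1A2: 0.35 (unchanged)
Other: 0.3 (unchanged)
CL_new/CL_old = 0.875 + 0.35 + 0.3 = 1.525.
Since systemic exposure ∝ 1/CL, the ratio is 1 / 1.525 = 0.656.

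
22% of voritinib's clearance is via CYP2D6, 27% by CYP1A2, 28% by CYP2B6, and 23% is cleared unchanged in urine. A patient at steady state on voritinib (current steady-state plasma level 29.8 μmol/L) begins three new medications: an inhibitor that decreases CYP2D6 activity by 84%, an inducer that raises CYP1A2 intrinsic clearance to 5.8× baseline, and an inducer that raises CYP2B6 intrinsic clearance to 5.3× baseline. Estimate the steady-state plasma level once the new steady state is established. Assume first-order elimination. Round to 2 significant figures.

The CYP2D6 pathway (22% of clearance) is reduced to 0.16× activity: 0.22 × 0.16 = 0.0352.
The CYP1A2 pathway (27% of clearance) increases to 5.8× activity: 0.27 × 5.8 = 1.566.
The CYP2B6 pathway (28% of clearance) rises to 5.3× activity: 0.28 × 5.3 = 1.484.
Non-CYP routes (23%) are unchanged.
New clearance relative to baseline: 0.0352 + 1.566 + 1.484 + 0.23 = 3.3152.
New steady-state plasma level = 29.8 / 3.3152 = 9.0 μmol/L (concentration scales inversely with clearance).

9.0 μmol/L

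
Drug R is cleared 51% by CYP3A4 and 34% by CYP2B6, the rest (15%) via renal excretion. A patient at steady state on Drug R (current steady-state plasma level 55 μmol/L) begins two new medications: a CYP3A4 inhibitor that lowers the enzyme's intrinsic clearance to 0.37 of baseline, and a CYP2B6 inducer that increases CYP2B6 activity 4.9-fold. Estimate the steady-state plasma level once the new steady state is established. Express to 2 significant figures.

The CYP3A4 pathway (51% of clearance) drops to 0.37× activity: 0.51 × 0.37 = 0.1887.
The CYP2B6 pathway (34% of clearance) increases to 4.9× activity: 0.34 × 4.9 = 1.666.
The remaining 15% of clearance is unaffected.
Relative clearance = 0.1887 + 1.666 + 0.15 = 2.0047.
New steady-state plasma level = 55 / 2.0047 = 27 μmol/L (concentration scales inversely with clearance).

27 μmol/L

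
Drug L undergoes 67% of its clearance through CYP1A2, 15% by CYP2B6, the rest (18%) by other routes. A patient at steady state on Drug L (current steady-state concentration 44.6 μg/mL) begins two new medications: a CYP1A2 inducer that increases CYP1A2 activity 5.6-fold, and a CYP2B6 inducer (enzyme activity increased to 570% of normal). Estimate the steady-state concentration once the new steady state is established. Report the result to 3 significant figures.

9.32 μg/mL

CYP1A2: 0.67 × 5.6 = 3.752
CYP2B6: 0.15 × 5.7 = 0.855
Other: 0.18 (unchanged)
New clearance relative to baseline: 3.752 + 0.855 + 0.18 = 4.787.
New steady-state concentration = 44.6 / 4.787 = 9.32 μg/mL (concentration scales inversely with clearance).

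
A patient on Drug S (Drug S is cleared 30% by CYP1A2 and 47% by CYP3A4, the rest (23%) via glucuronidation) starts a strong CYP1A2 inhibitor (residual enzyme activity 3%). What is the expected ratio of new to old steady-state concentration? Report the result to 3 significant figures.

CYP1A2: 0.3 × 0.03 = 0.009
CYP3A4: 0.47 (unchanged)
Other: 0.23 (unchanged)
Relative clearance = 0.009 + 0.47 + 0.23 = 0.709.
Steady-state concentration is inversely proportional to clearance, so the fold-change is 1 / 0.709 = 1.41.

1.41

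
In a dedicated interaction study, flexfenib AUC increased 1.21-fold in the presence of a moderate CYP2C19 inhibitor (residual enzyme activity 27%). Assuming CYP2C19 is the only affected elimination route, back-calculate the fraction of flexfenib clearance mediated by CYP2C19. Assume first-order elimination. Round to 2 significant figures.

Let fm be the CYP2C19 fraction. New clearance relative to baseline = fm × 0.27 + (1 − fm).
AUC ratio = 1 / (new CL fraction), so new CL fraction = 1 / 1.21 = 0.8264.
fm × 0.27 + 1 − fm = 0.8264  ⇒  fm × (0.27 − 1) = −0.1736  ⇒  fm = 0.24.

0.24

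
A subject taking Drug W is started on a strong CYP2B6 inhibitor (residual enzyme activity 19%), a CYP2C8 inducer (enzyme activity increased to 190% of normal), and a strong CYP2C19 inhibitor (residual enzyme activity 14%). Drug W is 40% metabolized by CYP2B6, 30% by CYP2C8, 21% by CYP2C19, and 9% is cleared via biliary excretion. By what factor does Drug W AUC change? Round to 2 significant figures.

CYP2B6: 0.4 × 0.19 = 0.076
CYP2C8: 0.3 × 1.9 = 0.57
CYP2C19: 0.21 × 0.14 = 0.0294
Other: 0.09 (unchanged)
CL_new/CL_old = 0.076 + 0.57 + 0.0294 + 0.09 = 0.7654.
Because AUC varies inversely with clearance, the combined effect is 1 / 0.7654 = 1.3.

1.3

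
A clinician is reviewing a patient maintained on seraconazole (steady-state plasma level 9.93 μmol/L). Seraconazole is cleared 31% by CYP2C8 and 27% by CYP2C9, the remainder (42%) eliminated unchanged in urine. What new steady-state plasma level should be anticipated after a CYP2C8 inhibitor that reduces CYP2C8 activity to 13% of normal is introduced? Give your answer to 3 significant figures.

The CYP2C8 pathway (31% of clearance) is reduced to 0.13× activity: 0.31 × 0.13 = 0.0403.
CYP2C9 (27%) and the residual 42% are unaffected.
Relative clearance = 0.0403 + 0.27 + 0.42 = 0.7303.
New steady-state plasma level = baseline ÷ relative clearance = 9.93 / 0.7303 = 13.6 μmol/L.

13.6 μmol/L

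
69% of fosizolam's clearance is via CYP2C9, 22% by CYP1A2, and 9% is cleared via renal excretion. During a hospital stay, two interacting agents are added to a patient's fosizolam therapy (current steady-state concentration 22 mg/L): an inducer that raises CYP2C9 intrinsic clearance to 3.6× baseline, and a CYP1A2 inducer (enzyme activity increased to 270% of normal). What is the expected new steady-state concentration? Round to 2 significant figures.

6.9 mg/L

The CYP2C9 pathway (69% of clearance) rises to 3.6× activity: 0.69 × 3.6 = 2.484.
The CYP1A2 pathway (22% of clearance) is boosted to 2.7× activity: 0.22 × 2.7 = 0.594.
Non-CYP routes (9%) are unchanged.
New clearance relative to baseline: 2.484 + 0.594 + 0.09 = 3.168.
Steady-state concentration ∝ 1/CL: new value = 22 / 3.168 = 6.9 mg/L.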